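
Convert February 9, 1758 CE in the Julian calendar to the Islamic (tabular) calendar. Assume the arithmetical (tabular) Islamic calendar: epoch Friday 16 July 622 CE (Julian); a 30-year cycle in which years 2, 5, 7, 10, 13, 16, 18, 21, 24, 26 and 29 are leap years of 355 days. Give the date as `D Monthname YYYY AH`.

The source date corresponds to 20 February 1758 in the Gregorian calendar (JDN 2363207).
That day falls on 11 Jumada al-Thani 1171 AH in the tabular Islamic calendar.

11 Jumada al-Thani 1171 AH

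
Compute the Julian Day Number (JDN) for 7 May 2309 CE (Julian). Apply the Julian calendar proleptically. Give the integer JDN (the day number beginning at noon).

Equivalently 23 May 2309 (Gregorian).
JDN 2451545 is 1 January 2000 CE (Gregorian); the target day is +113002 days from there, so JDN = 2564547.

2564547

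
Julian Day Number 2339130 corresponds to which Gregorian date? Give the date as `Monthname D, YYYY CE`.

JDN 2451545 is 1 Jan 2000; 2339130 is −112415 days from there.

March 20, 1692 CE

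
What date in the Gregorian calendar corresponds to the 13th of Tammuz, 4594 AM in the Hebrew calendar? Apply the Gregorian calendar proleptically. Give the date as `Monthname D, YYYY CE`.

June 27, 834 CE

Julian Day Number of the source date = 2025850.
Converting JDN 2025850 to the Gregorian calendar gives 27 June 834 CE.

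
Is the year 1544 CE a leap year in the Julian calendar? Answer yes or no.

yes

1544 mod 4 = 0, so it is a leap year in the Julian calendar.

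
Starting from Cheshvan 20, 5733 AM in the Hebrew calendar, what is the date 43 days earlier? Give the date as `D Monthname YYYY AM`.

7 Tishrei 5733 AM

The starting date is JDN 2441619; 2441619 − 43 = 2441576.
JDN 2441576 corresponds to 7 Tishrei 5733 AM.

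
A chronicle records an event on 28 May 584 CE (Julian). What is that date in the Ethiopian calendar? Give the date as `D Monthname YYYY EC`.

3 Sene 576 EC

The source date corresponds to 30 May 584 in the proleptic Gregorian calendar (JDN 1934512).
That day falls on 3 Sene 576 EC in the Ethiopian calendar.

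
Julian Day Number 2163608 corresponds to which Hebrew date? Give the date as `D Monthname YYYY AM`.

The proleptic Gregorian equivalent of JDN 2163608 is 28 August 1211.
In the Hebrew calendar that day is 10 Elul 4971 AM.

10 Elul 4971 AM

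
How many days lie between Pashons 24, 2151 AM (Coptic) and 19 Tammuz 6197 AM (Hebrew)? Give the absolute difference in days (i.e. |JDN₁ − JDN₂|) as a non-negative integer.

First date → JDN 2610580; second date → JDN 2611360.
The interval is |2610580 − 2611360| = 780 days.

780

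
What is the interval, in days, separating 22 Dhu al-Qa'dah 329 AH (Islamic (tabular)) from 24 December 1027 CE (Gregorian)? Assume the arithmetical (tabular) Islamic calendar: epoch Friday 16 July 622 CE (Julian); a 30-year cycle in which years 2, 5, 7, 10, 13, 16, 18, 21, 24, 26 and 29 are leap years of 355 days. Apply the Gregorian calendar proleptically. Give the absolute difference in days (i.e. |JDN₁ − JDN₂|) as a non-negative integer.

31533

First date → JDN 2064988; second date → JDN 2096521.
The interval is |2064988 − 2096521| = 31533 days.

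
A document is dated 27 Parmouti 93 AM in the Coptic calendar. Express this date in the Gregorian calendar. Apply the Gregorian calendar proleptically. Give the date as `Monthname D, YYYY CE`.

April 23, 377 CE

Both dates share Julian Day Number 1858869; in the Gregorian calendar that is 23 April 377 CE.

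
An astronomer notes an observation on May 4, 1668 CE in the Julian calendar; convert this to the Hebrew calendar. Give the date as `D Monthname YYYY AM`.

4 Sivan 5428 AM

Both dates share Julian Day Number 2330419; in the Hebrew calendar that is 4 Sivan 5428 AM.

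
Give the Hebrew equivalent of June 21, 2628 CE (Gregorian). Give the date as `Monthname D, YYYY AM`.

Both dates share Julian Day Number 2681089; in the Hebrew calendar that is 26 Sivan 6388 AM.

Sivan 26, 6388 AM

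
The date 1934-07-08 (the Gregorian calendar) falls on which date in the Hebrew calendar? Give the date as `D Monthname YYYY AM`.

Both dates share Julian Day Number 2427627; in the Hebrew calendar that is 25 Tammuz 5694 AM.

25 Tammuz 5694 AM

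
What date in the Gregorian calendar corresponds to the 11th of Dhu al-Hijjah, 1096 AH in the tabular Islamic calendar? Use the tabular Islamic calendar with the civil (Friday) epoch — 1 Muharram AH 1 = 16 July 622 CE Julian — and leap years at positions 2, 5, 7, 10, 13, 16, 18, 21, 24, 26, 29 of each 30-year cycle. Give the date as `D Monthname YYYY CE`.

8 November 1685 CE

Julian Day Number of the source date = 2336806.
Converting JDN 2336806 to the Gregorian calendar gives 8 November 1685 CE.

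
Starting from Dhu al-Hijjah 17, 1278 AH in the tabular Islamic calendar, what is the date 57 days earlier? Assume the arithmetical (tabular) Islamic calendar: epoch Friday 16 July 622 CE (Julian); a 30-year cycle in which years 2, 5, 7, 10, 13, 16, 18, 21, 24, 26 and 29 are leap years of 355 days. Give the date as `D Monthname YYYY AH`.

19 Shawwal 1278 AH

Counting 57 days back from JDN 2401307 reaches JDN 2401250, which is 19 Shawwal 1278 AH.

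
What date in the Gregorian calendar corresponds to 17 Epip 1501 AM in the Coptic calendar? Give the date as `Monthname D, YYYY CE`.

Julian Day Number of the source date = 2373221.
Converting JDN 2373221 to the Gregorian calendar gives 22 July 1785 CE.

July 22, 1785 CE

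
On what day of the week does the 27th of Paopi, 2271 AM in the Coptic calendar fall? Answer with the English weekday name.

Sunday

In the Gregorian calendar this is 10 November 2554 (JDN 2654203).
2654203 ≡ 6 (mod 7); counting from Monday = 0 gives Sunday.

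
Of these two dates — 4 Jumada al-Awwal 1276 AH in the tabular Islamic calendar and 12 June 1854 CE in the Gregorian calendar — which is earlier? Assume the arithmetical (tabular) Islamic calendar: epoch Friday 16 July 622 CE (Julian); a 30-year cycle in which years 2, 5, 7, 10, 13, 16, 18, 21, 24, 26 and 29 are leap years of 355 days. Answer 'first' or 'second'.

second

Converting both to JDN: 2400378 vs 2398382; the smaller is the second.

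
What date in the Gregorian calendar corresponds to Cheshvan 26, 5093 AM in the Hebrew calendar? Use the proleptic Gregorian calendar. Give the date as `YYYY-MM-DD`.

Both dates share Julian Day Number 2207890; in the Gregorian calendar that is 23 November 1332 CE.

1332-11-23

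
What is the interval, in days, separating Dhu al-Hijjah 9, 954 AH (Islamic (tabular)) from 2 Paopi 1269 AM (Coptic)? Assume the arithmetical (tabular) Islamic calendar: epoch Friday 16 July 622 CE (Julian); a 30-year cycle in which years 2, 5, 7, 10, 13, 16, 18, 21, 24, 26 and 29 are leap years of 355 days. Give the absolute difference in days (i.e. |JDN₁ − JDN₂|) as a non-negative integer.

1714

First date → JDN 2286484; second date → JDN 2288198.
The interval is |2286484 − 2288198| = 1714 days.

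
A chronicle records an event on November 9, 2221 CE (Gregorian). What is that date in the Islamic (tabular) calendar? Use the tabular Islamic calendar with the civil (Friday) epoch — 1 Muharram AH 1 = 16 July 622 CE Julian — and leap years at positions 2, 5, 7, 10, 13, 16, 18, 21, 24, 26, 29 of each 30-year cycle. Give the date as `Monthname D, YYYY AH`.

Julian Day Number of the source date = 2532576.
Converting JDN 2532576 to the tabular Islamic calendar gives 23 Jumada al-Awwal 1649 AH.

Jumada al-Awwal 23, 1649 AH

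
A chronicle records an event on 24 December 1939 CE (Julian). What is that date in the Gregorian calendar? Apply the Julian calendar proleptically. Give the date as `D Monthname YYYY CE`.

For dates in this range the Gregorian date is 13 days ahead of the Julian.
24 December 1939 Julian + 13 days → 6 January 1940 Gregorian.

6 January 1940 CE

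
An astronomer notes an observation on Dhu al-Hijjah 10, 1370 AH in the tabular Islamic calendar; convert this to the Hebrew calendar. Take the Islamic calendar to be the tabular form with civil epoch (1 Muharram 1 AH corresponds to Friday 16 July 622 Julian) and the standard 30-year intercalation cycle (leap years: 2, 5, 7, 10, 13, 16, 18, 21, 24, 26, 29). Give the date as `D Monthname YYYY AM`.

11 Elul 5711 AM

Both dates share Julian Day Number 2433902; in the Hebrew calendar that is 11 Elul 5711 AM.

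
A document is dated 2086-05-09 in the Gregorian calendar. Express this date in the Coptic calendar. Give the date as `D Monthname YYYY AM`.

Both dates share Julian Day Number 2483085; in the Coptic calendar that is 1 Pashons 1802 AM.

1 Pashons 1802 AM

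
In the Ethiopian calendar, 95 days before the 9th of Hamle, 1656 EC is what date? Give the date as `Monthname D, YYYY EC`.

Counting 95 days back from JDN 2329018 reaches JDN 2328923, which is Miyazya 4, 1656 EC.

Miyazya 4, 1656 EC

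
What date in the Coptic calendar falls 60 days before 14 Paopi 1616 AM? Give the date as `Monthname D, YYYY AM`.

Mesori 20, 1615 AM

JDN of 14 Paopi 1616 AM = 2414952.
2414952 − 60 = 2414892.
JDN 2414892 in the Coptic calendar is Mesori 20, 1615 AM.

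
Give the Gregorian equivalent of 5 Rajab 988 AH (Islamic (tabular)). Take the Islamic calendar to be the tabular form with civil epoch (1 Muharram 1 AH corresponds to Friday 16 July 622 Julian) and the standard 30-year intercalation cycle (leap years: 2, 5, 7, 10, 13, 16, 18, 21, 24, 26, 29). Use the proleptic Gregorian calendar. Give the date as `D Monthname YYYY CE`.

26 August 1580 CE

Both dates share Julian Day Number 2298381; in the Gregorian calendar that is 26 August 1580 CE.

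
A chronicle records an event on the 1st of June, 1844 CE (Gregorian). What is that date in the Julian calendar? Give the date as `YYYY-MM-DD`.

1844-05-20

At this point the Julian calendar is 12 days behind the Gregorian.
1 June 1844 Gregorian − 12 days → 20 May 1844 Julian.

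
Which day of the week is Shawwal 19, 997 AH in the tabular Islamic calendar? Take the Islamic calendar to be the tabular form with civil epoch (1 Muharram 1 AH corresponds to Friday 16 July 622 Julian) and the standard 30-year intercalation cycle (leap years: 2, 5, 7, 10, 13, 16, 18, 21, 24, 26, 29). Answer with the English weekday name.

Equivalently 31 August 1589 Gregorian, JDN 2301673.
JDN 2301673 mod 7 = 3, and JDN 0 was a Monday, so this is a Thursday.

Thursday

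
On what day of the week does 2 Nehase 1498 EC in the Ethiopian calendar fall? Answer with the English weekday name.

Sunday

In the proleptic Gregorian calendar this is 5 August 1506 (JDN 2271331).
2271331 ≡ 6 (mod 7); counting from Monday = 0 gives Sunday.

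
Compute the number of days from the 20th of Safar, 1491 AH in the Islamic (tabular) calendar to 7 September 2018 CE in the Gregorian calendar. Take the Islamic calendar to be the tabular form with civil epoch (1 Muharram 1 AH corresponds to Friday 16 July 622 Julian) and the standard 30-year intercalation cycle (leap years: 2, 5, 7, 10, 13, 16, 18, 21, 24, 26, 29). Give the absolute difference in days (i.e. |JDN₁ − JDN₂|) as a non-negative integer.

18126

First date → JDN 2476495; second date → JDN 2458369.
The interval is |2476495 − 2458369| = 18126 days.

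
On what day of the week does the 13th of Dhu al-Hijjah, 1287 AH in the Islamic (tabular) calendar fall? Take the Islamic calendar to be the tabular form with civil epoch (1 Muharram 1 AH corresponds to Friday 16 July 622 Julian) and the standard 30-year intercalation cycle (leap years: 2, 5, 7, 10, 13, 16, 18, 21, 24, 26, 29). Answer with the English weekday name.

This is JDN 2404493 (6 March 1871 Gregorian).
JDN 2404493 mod 7 = 0, and JDN 0 was a Monday, so this is a Monday.

Monday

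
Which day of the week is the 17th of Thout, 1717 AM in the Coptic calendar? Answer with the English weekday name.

This is JDN 2451815 (27 September 2000 Gregorian).
JDN 2451815 mod 7 = 2, and JDN 0 was a Monday, so this is a Wednesday.

Wednesday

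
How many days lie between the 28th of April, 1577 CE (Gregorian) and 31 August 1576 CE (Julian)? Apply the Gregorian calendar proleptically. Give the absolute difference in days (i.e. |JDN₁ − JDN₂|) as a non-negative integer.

230

First date → JDN 2297165; second date → JDN 2296935.
The interval is |2297165 − 2296935| = 230 days.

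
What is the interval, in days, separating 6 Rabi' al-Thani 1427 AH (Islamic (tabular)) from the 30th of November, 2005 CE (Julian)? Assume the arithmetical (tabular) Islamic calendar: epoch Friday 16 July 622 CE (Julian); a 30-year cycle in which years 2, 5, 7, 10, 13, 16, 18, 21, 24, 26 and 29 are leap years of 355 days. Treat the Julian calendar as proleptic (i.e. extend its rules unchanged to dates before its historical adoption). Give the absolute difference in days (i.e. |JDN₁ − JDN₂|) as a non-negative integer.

143

First date → JDN 2453861; second date → JDN 2453718.
The interval is |2453861 − 2453718| = 143 days.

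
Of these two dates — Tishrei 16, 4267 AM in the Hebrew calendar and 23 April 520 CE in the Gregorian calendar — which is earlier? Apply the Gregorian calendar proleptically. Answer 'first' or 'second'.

The two dates have Julian Day Numbers 1906136 and 1911099 respectively.
Since 1906136 < 1911099, the first date comes first.

first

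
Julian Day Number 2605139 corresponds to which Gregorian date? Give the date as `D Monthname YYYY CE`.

JDN 2451545 is 1 Jan 2000; 2605139 is +153594 days from there.

11 July 2420 CE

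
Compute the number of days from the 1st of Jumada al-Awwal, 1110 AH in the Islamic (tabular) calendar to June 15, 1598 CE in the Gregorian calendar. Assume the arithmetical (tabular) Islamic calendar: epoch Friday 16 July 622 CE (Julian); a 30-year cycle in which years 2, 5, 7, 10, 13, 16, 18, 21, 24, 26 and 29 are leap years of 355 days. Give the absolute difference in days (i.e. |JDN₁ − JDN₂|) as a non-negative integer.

JDN of the first date = 2341551.
JDN of the second date = 2304883.
|2304883 − 2341551| = 36668.

36668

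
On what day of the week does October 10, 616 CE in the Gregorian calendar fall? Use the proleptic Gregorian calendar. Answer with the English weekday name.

1946332 ≡ 3 (mod 7); counting from Monday = 0 gives Thursday.

Thursday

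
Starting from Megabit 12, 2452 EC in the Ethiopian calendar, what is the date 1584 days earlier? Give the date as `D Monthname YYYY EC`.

9 Hidar 2448 EC

Counting 1584 days back from JDN 2619640 reaches JDN 2618056, which is 9 Hidar 2448 EC.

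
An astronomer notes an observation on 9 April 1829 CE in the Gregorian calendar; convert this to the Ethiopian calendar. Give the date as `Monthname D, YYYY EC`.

Miyazya 2, 1821 EC

Both dates share Julian Day Number 2389187; in the Ethiopian calendar that is 2 Miyazya 1821 EC.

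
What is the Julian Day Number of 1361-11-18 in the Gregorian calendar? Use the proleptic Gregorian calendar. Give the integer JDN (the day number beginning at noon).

2218477

JDN 2299161 is 15 October 1582 CE (Gregorian); the target day is −80684 days from there, so JDN = 2218477.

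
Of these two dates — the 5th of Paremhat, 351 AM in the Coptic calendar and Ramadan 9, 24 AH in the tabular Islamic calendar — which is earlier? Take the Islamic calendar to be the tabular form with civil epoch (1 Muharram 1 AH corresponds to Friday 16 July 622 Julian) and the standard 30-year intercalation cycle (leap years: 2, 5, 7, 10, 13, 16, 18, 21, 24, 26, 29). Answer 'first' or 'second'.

first

Converting both to JDN: 1953051 vs 1956834; the smaller is the first.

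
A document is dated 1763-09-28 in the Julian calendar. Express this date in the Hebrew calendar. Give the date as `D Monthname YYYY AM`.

2 Cheshvan 5524 AM

The source date corresponds to 9 October 1763 in the Gregorian calendar (JDN 2365264).
That day falls on 2 Cheshvan 5524 AM in the Hebrew calendar.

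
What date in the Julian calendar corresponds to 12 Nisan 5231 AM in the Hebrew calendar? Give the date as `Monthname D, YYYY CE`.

April 3, 1471 CE

Both dates share Julian Day Number 2258433; in the Julian calendar that is 3 April 1471 CE.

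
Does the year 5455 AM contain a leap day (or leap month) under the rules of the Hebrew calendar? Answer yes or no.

Hebrew year 5455 is year 2 of its 19-year Metonic cycle; leap years are at positions 3, 6, 8, 11, 14, 17, 19, so it is a common year (12 months).

no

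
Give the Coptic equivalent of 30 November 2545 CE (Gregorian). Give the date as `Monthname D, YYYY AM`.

Hathor 17, 2262 AM

Both dates share Julian Day Number 2650936; in the Coptic calendar that is 17 Hathor 2262 AM.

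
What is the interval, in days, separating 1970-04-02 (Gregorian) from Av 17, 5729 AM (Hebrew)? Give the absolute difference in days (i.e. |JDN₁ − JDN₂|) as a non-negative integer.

244

JDN of the first date = 2440679.
JDN of the second date = 2440435.
|2440435 − 2440679| = 244.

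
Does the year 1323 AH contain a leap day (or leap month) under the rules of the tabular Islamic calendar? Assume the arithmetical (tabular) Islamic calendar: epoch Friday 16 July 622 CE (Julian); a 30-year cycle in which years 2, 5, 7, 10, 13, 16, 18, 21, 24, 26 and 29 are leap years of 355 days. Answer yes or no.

no

Year 1323 AH is year 3 of its 30-year cycle; leap positions are 2, 5, 7, 10, 13, 16, 18, 21, 24, 26, 29, so it is a common year (354 days).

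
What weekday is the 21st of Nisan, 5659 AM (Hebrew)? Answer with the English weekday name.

Saturday

Equivalently 1 April 1899 Gregorian, JDN 2414746.
2414746 ≡ 5 (mod 7); counting from Monday = 0 gives Saturday.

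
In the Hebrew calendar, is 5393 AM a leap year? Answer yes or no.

no

Hebrew year 5393 is year 16 of its 19-year Metonic cycle; leap years are at positions 3, 6, 8, 11, 14, 17, 19, so it is a common year (12 months).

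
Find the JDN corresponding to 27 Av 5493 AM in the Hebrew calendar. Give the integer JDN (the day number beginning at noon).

2354245

In the Gregorian calendar the same day is 8 August 1733.
JDN 2451545 is 1 January 2000 CE (Gregorian); the target day is −97300 days from there, so JDN = 2354245.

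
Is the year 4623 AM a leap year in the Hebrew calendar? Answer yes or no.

Hebrew year 4623 is year 6 of its 19-year Metonic cycle; leap years are at positions 3, 6, 8, 11, 14, 17, 19, so it is a leap year (13 months).

yes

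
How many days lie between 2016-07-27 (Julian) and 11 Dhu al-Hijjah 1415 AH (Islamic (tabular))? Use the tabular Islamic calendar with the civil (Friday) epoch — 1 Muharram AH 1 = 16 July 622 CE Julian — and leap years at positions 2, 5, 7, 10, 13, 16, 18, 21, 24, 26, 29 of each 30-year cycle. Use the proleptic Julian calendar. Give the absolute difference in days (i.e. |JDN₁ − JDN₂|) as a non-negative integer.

7761

JDN of the first date = 2457610.
JDN of the second date = 2449849.
|2449849 − 2457610| = 7761.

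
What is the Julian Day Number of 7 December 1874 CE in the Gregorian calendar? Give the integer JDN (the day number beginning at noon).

2405865

JDN 2400001 is 17 November 1858 CE (Gregorian), MJD 0; the target day is +5864 days from there, so JDN = 2405865.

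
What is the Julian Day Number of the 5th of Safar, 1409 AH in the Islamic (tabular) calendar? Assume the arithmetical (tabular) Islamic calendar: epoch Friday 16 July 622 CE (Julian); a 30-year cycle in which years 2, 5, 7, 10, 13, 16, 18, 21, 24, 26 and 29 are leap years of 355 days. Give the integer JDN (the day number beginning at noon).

Equivalently 17 September 1988 (Gregorian).
JDN 2400001 is 17 November 1858 CE (Gregorian), MJD 0; the target day is +47421 days from there, so JDN = 2447422.

2447422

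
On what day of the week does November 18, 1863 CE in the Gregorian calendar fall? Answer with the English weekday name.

Wednesday

Since JDN mod 7 = 2 (0 = Monday), the day is Wednesday.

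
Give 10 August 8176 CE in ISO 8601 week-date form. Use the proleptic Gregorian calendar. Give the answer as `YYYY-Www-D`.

8176-W32-6

The weekday is Saturday (ISO weekday 6).
That Saturday belongs to ISO week 32 of ISO year 8176.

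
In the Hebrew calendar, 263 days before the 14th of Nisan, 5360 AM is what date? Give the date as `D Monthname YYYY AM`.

17 Tammuz 5359 AM

The starting date is JDN 2305536; 2305536 − 263 = 2305273.
JDN 2305273 corresponds to 17 Tammuz 5359 AM.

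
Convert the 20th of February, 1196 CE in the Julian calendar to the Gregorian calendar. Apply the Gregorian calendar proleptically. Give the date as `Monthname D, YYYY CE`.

For dates in this range the Gregorian date is 7 days ahead of the Julian.
20 February 1196 Julian + 7 days → 27 February 1196 Gregorian.

February 27, 1196 CE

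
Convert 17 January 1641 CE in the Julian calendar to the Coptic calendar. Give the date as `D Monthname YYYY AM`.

22 Tobi 1357 AM

Both dates share Julian Day Number 2320450; in the Coptic calendar that is 22 Tobi 1357 AM.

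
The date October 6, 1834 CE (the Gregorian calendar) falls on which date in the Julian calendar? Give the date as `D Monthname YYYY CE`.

24 September 1834 CE

For dates in this range the Gregorian date is 12 days ahead of the Julian.
6 October 1834 Gregorian − 12 days → 24 September 1834 Julian.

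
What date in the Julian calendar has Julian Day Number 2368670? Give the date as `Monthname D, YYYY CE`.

January 24, 1773 CE

JDN 2368670 is 4 February 1773 in the Gregorian calendar.
In the Julian calendar that day is January 24, 1773 CE.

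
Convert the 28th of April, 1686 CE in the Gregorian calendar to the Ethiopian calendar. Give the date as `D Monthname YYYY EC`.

23 Miyazya 1678 EC

Julian Day Number of the source date = 2336977.
Converting JDN 2336977 to the Ethiopian calendar gives 23 Miyazya 1678 EC.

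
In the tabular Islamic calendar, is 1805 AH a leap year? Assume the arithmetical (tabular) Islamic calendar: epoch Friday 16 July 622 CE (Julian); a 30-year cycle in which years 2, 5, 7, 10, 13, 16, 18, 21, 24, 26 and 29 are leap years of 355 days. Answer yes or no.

yes

Year 1805 AH is year 5 of its 30-year cycle; leap positions are 2, 5, 7, 10, 13, 16, 18, 21, 24, 26, 29, so it is a leap year (355 days).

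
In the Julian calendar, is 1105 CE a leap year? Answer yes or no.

no

1105 mod 4 = 1, so it is a common year in the Julian calendar.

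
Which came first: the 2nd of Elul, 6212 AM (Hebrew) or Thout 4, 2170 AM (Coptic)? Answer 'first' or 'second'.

first

First date → JDN 2616866; second date → JDN 2617260.
JDN 2616866 < JDN 2617260, so the first date is earlier.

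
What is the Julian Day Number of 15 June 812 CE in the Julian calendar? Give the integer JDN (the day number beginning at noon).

2017807

In the proleptic Gregorian calendar the same day is 19 June 812.
JDN 2400001 is 17 November 1858 CE (Gregorian), MJD 0; the target day is −382194 days from there, so JDN = 2017807.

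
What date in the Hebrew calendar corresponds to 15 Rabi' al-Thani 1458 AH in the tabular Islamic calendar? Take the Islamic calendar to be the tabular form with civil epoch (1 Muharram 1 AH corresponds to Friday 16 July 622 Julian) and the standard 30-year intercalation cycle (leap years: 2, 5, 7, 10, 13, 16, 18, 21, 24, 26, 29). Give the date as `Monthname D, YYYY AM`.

The source date corresponds to 10 June 2036 in the Gregorian calendar (JDN 2464855).
That day falls on 15 Sivan 5796 AM in the Hebrew calendar.

Sivan 15, 5796 AM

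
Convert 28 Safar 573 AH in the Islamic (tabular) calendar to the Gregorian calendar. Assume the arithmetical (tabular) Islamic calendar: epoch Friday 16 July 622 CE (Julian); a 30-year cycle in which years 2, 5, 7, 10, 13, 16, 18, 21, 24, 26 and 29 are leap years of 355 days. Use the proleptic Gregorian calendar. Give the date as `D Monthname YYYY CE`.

Both dates share Julian Day Number 2151195; in the Gregorian calendar that is 2 September 1177 CE.

2 September 1177 CE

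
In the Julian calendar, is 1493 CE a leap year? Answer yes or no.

no

1493 mod 4 = 1, so it is a common year in the Julian calendar.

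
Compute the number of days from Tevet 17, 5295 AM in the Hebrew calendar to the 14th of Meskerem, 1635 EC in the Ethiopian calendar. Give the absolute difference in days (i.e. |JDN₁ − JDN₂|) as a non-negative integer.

JDN of the first date = 2281709.
JDN of the second date = 2321052.
|2321052 − 2281709| = 39343.

39343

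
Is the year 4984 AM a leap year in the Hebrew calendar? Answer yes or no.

yes

Hebrew year 4984 is year 6 of its 19-year Metonic cycle; leap years are at positions 3, 6, 8, 11, 14, 17, 19, so it is a leap year (13 months).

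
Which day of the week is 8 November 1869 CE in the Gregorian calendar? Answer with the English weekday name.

Since JDN mod 7 = 0 (0 = Monday), the day is Monday.

Monday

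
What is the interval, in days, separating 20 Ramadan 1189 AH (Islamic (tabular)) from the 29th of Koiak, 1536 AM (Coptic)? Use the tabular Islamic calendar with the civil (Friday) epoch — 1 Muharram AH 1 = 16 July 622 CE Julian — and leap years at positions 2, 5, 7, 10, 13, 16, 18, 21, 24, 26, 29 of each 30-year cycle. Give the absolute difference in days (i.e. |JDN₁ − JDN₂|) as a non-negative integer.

16124

First date → JDN 2369683; second date → JDN 2385807.
The interval is |2369683 − 2385807| = 16124 days.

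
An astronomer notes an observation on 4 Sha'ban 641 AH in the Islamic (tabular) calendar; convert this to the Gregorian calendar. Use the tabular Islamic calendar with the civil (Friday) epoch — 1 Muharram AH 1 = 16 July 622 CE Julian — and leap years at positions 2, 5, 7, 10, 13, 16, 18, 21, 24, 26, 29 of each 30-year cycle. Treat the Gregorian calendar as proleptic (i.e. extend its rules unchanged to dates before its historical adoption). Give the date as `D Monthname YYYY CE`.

Both dates share Julian Day Number 2175445; in the Gregorian calendar that is 24 January 1244 CE.

24 January 1244 CE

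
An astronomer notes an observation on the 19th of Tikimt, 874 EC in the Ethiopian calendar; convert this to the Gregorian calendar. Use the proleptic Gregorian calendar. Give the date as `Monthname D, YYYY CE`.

October 20, 881 CE

Julian Day Number of the source date = 2043132.
Converting JDN 2043132 to the Gregorian calendar gives 20 October 881 CE.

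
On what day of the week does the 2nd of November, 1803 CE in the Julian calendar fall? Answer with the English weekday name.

Monday

This is JDN 2379909 (14 November 1803 Gregorian).
2379909 ≡ 0 (mod 7); counting from Monday = 0 gives Monday.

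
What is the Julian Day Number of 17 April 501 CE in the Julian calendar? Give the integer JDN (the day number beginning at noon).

1904155

Equivalently 19 April 501 (proleptic Gregorian).
JDN 2299161 is 15 October 1582 CE (Gregorian); the target day is −395006 days from there, so JDN = 1904155.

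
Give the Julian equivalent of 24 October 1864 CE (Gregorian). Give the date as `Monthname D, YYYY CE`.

At this point the Julian calendar is 12 days behind the Gregorian.
24 October 1864 Gregorian − 12 days → 12 October 1864 Julian.

October 12, 1864 CE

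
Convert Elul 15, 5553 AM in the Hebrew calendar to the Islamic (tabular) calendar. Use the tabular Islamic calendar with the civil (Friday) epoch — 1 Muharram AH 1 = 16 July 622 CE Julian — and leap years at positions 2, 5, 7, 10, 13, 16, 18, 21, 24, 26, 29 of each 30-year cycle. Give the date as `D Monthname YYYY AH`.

15 Muharram 1208 AH

Julian Day Number of the source date = 2376175.
Converting JDN 2376175 to the tabular Islamic calendar gives 15 Muharram 1208 AH.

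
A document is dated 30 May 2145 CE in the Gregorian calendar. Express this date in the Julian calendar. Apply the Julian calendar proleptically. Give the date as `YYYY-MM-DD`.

2145-05-16

For dates in this range the Gregorian date is 14 days ahead of the Julian.
30 May 2145 Gregorian − 14 days → 16 May 2145 Julian.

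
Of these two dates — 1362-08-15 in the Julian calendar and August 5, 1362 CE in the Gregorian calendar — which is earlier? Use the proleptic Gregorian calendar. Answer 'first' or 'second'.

Converting both to JDN: 2218755 vs 2218737; the smaller is the second.

second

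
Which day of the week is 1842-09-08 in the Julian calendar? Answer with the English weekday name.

Tuesday

In the Gregorian calendar this is 20 September 1842 (JDN 2394099).
JDN 2394099 mod 7 = 1, and JDN 0 was a Monday, so this is a Tuesday.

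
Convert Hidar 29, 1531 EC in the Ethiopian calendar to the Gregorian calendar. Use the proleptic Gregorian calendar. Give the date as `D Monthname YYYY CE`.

Julian Day Number of the source date = 2283141.
Converting JDN 2283141 to the Gregorian calendar gives 5 December 1538 CE.

5 December 1538 CE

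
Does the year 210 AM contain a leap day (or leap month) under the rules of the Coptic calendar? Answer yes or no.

no

210 mod 4 = 2; in the Coptic calendar a year is leap when year mod 4 = 3, so it is a common year.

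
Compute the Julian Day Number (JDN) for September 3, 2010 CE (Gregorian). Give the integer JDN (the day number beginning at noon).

2455443

JDN 2400001 is 17 November 1858 CE (Gregorian), MJD 0; the target day is +55442 days from there, so JDN = 2455443.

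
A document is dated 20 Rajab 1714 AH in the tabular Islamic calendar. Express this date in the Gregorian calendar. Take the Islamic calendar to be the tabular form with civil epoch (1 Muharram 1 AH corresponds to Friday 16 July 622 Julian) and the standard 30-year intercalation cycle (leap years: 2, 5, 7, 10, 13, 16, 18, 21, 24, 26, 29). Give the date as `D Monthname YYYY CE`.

Both dates share Julian Day Number 2555666; in the Gregorian calendar that is 27 January 2285 CE.

27 January 2285 CE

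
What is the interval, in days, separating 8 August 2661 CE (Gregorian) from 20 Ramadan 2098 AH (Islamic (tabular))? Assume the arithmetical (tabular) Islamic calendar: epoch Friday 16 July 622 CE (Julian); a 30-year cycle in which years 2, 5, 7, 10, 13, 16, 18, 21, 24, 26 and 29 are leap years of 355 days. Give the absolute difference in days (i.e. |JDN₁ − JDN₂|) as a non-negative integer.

1388

JDN of the first date = 2693190.
JDN of the second date = 2691802.
|2691802 − 2693190| = 1388.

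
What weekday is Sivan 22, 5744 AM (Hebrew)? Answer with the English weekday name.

Friday

Equivalently 22 June 1984 Gregorian, JDN 2445874.
JDN 2445874 mod 7 = 4, and JDN 0 was a Monday, so this is a Friday.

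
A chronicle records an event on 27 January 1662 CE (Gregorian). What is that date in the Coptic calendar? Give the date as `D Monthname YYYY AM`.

Both dates share Julian Day Number 2328120; in the Coptic calendar that is 22 Tobi 1378 AM.

22 Tobi 1378 AM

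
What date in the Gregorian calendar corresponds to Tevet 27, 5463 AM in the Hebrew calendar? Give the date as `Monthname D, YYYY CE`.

Both dates share Julian Day Number 2343082; in the Gregorian calendar that is 15 January 1703 CE.

January 15, 1703 CE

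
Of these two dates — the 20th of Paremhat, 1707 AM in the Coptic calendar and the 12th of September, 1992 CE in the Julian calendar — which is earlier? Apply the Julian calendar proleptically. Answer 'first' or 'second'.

The two dates have Julian Day Numbers 2448345 and 2448891 respectively.
Since 2448345 < 2448891, the first date comes first.

first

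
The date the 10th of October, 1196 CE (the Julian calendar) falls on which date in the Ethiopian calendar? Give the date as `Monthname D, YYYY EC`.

Tikimt 13, 1189 EC

The source date corresponds to 17 October 1196 in the proleptic Gregorian calendar (JDN 2158180).
That day falls on 13 Tikimt 1189 EC in the Ethiopian calendar.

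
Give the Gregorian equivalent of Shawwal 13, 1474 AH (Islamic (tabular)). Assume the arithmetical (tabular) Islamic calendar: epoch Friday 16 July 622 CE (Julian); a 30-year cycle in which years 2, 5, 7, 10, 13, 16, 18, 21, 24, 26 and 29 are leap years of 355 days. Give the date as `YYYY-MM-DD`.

2052-06-11

Julian Day Number of the source date = 2470700.
Converting JDN 2470700 to the Gregorian calendar gives 11 June 2052 CE.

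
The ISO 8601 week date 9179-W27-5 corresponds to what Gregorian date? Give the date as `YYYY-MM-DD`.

ISO week 1 of 9179 is the week containing the first Thursday of 9179.
Week 27, day 5 (Friday) lands on 9179-07-06.

9179-07-06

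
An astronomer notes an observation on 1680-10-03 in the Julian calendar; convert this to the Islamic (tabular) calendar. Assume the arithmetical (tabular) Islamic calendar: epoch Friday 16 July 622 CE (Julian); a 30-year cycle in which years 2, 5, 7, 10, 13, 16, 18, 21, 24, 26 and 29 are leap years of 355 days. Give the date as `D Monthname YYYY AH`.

19 Ramadan 1091 AH

Julian Day Number of the source date = 2334954.
Converting JDN 2334954 to the tabular Islamic calendar gives 19 Ramadan 1091 AH.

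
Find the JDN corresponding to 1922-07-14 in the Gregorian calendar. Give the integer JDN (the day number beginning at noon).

2423250

JDN 2400001 is 17 November 1858 CE (Gregorian), MJD 0; the target day is +23249 days from there, so JDN = 2423250.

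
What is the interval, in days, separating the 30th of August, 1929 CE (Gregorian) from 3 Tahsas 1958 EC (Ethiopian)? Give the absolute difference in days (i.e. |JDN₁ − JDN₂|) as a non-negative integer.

13253

JDN of the first date = 2425854.
JDN of the second date = 2439107.
|2439107 − 2425854| = 13253.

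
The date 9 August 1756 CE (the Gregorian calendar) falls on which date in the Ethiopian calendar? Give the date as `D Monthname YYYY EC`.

Both dates share Julian Day Number 2362647; in the Ethiopian calendar that is 5 Nehase 1748 EC.

5 Nehase 1748 EC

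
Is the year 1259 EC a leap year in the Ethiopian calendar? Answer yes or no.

1259 mod 4 = 3; in the Ethiopian calendar a year is leap when year mod 4 = 3, so it is a leap year.

yes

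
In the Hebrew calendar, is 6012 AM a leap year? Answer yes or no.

Hebrew year 6012 is year 8 of its 19-year Metonic cycle; leap years are at positions 3, 6, 8, 11, 14, 17, 19, so it is a leap year (13 months).

yes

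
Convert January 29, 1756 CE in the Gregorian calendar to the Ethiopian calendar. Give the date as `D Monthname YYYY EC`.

Both dates share Julian Day Number 2362454; in the Ethiopian calendar that is 22 Tir 1748 EC.

22 Tir 1748 EC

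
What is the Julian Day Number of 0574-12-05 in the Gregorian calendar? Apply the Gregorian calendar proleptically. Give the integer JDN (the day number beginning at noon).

1931048

JDN 2451545 is 1 January 2000 CE (Gregorian); the target day is −520497 days from there, so JDN = 1931048.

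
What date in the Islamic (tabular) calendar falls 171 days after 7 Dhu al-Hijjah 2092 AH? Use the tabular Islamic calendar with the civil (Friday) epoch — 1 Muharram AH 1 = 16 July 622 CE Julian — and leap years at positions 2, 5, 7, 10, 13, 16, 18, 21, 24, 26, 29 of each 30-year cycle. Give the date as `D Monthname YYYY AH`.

Counting 171 days forward from JDN 2689752 reaches JDN 2689923, which is 1 Jumada al-Thani 2093 AH.

1 Jumada al-Thani 2093 AH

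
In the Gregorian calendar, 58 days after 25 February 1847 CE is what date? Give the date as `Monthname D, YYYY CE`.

JDN of 25 February 1847 CE = 2395718.
2395718 + 58 = 2395776.
JDN 2395776 in the Gregorian calendar is April 24, 1847 CE.

April 24, 1847 CE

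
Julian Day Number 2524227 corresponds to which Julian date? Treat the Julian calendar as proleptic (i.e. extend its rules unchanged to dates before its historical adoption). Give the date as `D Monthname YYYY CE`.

16 December 2198 CE

JDN 2524227 is 30 December 2198 in the Gregorian calendar.
In the Julian calendar that day is 16 December 2198 CE.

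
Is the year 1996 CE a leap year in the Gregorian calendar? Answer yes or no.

yes

1996 is divisible by 4 and not by 100, so it is a leap year.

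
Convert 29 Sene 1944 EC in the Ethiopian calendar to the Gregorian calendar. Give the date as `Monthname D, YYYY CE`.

July 6, 1952 CE

Both dates share Julian Day Number 2434200; in the Gregorian calendar that is 6 July 1952 CE.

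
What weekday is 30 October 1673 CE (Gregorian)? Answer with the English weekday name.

Monday

2332414 ≡ 0 (mod 7); counting from Monday = 0 gives Monday.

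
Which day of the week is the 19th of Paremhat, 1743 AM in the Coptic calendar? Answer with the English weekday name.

In the Gregorian calendar this is 28 March 2027 (JDN 2461493).
2461493 ≡ 6 (mod 7); counting from Monday = 0 gives Sunday.

Sunday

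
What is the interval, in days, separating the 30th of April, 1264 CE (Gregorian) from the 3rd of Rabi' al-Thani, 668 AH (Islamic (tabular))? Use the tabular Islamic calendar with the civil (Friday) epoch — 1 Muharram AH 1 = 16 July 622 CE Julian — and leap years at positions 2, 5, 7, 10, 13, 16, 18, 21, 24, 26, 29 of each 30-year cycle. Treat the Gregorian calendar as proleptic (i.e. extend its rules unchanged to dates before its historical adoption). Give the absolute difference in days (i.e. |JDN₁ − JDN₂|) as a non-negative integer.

2047

First date → JDN 2182847; second date → JDN 2184894.
The interval is |2182847 − 2184894| = 2047 days.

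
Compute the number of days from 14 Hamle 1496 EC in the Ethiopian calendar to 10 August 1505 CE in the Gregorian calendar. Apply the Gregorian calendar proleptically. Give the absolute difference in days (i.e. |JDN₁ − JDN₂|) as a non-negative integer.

388

JDN of the first date = 2270583.
JDN of the second date = 2270971.
|2270971 − 2270583| = 388.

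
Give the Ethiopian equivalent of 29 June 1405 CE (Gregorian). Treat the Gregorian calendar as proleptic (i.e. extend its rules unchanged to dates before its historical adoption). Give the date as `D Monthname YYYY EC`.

Both dates share Julian Day Number 2234405; in the Ethiopian calendar that is 26 Sene 1397 EC.

26 Sene 1397 EC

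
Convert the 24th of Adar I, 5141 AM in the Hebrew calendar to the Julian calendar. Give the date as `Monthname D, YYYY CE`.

February 18, 1381 CE

Julian Day Number of the source date = 2225517.
Converting JDN 2225517 to the Julian calendar gives 18 February 1381 CE.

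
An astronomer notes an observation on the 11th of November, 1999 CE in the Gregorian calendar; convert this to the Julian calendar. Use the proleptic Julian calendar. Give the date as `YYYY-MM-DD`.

The Julian–Gregorian offset here is 13 days (Julian trailing).
11 November 1999 Gregorian − 13 days → 29 October 1999 Julian.

1999-10-29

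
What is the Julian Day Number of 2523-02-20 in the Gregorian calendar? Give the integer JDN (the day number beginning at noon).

JDN 2400001 is 17 November 1858 CE (Gregorian), MJD 0; the target day is +242616 days from there, so JDN = 2642617.

2642617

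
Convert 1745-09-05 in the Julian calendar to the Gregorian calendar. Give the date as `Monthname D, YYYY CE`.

The Julian–Gregorian offset here is 11 days (Julian trailing).
5 September 1745 Julian + 11 days → 16 September 1745 Gregorian.

September 16, 1745 CE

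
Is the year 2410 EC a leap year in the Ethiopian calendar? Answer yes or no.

no

2410 mod 4 = 2; in the Ethiopian calendar a year is leap when year mod 4 = 3, so it is a common year.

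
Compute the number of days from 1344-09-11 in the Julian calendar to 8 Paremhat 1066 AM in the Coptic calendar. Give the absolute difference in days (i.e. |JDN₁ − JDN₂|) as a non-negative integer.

2000

First date → JDN 2212208; second date → JDN 2214208.
The interval is |2212208 − 2214208| = 2000 days.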